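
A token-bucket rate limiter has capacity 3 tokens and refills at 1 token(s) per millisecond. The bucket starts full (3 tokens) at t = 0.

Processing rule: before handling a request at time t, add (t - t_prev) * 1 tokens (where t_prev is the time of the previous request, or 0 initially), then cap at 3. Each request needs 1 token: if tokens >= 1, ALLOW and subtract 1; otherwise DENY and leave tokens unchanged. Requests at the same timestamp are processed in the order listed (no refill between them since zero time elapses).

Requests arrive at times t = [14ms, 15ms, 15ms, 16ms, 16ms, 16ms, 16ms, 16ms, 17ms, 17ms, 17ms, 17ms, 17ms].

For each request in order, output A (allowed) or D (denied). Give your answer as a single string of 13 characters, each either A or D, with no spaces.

Answer: AAAAADDDADDDD

Derivation:
Simulating step by step:
  req#1 t=14ms: ALLOW
  req#2 t=15ms: ALLOW
  req#3 t=15ms: ALLOW
  req#4 t=16ms: ALLOW
  req#5 t=16ms: ALLOW
  req#6 t=16ms: DENY
  req#7 t=16ms: DENY
  req#8 t=16ms: DENY
  req#9 t=17ms: ALLOW
  req#10 t=17ms: DENY
  req#11 t=17ms: DENY
  req#12 t=17ms: DENY
  req#13 t=17ms: DENY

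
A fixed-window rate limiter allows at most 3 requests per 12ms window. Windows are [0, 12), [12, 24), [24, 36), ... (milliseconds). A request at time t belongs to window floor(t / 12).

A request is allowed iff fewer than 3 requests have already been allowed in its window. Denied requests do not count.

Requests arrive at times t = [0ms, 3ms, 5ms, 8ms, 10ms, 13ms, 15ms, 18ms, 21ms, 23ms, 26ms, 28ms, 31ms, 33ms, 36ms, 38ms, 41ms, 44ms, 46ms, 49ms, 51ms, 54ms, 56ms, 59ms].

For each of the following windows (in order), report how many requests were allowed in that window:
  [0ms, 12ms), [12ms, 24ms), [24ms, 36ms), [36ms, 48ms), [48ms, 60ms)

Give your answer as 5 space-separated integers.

Answer: 3 3 3 3 3

Derivation:
Processing requests:
  req#1 t=0ms (window 0): ALLOW
  req#2 t=3ms (window 0): ALLOW
  req#3 t=5ms (window 0): ALLOW
  req#4 t=8ms (window 0): DENY
  req#5 t=10ms (window 0): DENY
  req#6 t=13ms (window 1): ALLOW
  req#7 t=15ms (window 1): ALLOW
  req#8 t=18ms (window 1): ALLOW
  req#9 t=21ms (window 1): DENY
  req#10 t=23ms (window 1): DENY
  req#11 t=26ms (window 2): ALLOW
  req#12 t=28ms (window 2): ALLOW
  req#13 t=31ms (window 2): ALLOW
  req#14 t=33ms (window 2): DENY
  req#15 t=36ms (window 3): ALLOW
  req#16 t=38ms (window 3): ALLOW
  req#17 t=41ms (window 3): ALLOW
  req#18 t=44ms (window 3): DENY
  req#19 t=46ms (window 3): DENY
  req#20 t=49ms (window 4): ALLOW
  req#21 t=51ms (window 4): ALLOW
  req#22 t=54ms (window 4): ALLOW
  req#23 t=56ms (window 4): DENY
  req#24 t=59ms (window 4): DENY

Allowed counts by window: 3 3 3 3 3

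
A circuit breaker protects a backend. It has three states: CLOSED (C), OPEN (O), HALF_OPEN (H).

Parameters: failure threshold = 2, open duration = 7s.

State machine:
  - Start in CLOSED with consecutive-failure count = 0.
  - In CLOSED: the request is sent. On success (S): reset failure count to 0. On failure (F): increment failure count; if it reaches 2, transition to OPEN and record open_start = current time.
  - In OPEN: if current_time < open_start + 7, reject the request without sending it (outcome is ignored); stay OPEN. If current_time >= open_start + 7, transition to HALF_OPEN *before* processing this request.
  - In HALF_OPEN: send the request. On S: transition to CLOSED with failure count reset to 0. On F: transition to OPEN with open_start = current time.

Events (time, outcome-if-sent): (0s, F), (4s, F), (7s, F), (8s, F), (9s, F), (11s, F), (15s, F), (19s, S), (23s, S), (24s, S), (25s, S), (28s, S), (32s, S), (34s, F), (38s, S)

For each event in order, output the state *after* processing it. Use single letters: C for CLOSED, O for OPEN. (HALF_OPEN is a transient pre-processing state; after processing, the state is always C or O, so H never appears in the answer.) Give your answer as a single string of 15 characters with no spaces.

State after each event:
  event#1 t=0s outcome=F: state=CLOSED
  event#2 t=4s outcome=F: state=OPEN
  event#3 t=7s outcome=F: state=OPEN
  event#4 t=8s outcome=F: state=OPEN
  event#5 t=9s outcome=F: state=OPEN
  event#6 t=11s outcome=F: state=OPEN
  event#7 t=15s outcome=F: state=OPEN
  event#8 t=19s outcome=S: state=CLOSED
  event#9 t=23s outcome=S: state=CLOSED
  event#10 t=24s outcome=S: state=CLOSED
  event#11 t=25s outcome=S: state=CLOSED
  event#12 t=28s outcome=S: state=CLOSED
  event#13 t=32s outcome=S: state=CLOSED
  event#14 t=34s outcome=F: state=CLOSED
  event#15 t=38s outcome=S: state=CLOSED

Answer: COOOOOOCCCCCCCC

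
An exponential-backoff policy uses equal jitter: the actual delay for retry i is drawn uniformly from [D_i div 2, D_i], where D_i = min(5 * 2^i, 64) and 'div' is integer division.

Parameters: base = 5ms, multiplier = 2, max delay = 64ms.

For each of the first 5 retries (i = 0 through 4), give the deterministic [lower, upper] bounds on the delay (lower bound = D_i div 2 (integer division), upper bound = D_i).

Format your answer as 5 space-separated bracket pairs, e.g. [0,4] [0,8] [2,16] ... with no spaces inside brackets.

Computing bounds per retry:
  i=0: D_i=min(5*2^0,64)=5, bounds=[2,5]
  i=1: D_i=min(5*2^1,64)=10, bounds=[5,10]
  i=2: D_i=min(5*2^2,64)=20, bounds=[10,20]
  i=3: D_i=min(5*2^3,64)=40, bounds=[20,40]
  i=4: D_i=min(5*2^4,64)=64, bounds=[32,64]

Answer: [2,5] [5,10] [10,20] [20,40] [32,64]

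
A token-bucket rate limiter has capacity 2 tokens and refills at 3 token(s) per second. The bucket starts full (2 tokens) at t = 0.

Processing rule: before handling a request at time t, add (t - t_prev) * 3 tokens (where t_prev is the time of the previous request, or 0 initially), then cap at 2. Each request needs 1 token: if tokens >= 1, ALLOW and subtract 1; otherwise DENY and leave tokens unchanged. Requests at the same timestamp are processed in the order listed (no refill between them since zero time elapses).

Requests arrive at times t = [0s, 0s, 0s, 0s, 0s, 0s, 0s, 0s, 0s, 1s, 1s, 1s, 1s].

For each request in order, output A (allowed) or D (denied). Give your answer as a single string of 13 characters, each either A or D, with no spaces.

Simulating step by step:
  req#1 t=0s: ALLOW
  req#2 t=0s: ALLOW
  req#3 t=0s: DENY
  req#4 t=0s: DENY
  req#5 t=0s: DENY
  req#6 t=0s: DENY
  req#7 t=0s: DENY
  req#8 t=0s: DENY
  req#9 t=0s: DENY
  req#10 t=1s: ALLOW
  req#11 t=1s: ALLOW
  req#12 t=1s: DENY
  req#13 t=1s: DENY

Answer: AADDDDDDDAADD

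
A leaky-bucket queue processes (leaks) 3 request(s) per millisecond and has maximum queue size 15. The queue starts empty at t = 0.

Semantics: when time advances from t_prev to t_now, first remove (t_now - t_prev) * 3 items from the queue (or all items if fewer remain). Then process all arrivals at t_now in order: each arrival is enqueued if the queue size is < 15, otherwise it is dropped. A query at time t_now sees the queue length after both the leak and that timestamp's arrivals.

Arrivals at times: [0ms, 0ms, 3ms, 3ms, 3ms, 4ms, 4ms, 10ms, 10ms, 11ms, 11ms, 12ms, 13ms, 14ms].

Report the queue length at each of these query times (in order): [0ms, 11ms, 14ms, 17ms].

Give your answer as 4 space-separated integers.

Answer: 2 2 1 0

Derivation:
Queue lengths at query times:
  query t=0ms: backlog = 2
  query t=11ms: backlog = 2
  query t=14ms: backlog = 1
  query t=17ms: backlog = 0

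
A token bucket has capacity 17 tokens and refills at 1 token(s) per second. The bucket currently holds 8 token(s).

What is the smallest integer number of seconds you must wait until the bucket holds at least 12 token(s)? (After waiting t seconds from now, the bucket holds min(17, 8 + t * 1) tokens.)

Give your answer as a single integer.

Need 8 + t * 1 >= 12, so t >= 4/1.
Smallest integer t = ceil(4/1) = 4.

Answer: 4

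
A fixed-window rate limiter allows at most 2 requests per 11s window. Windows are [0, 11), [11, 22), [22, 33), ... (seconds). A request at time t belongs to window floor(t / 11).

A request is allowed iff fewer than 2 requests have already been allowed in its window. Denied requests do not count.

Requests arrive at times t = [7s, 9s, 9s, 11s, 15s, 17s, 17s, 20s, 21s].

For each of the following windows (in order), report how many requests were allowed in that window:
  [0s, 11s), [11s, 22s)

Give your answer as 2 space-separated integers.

Processing requests:
  req#1 t=7s (window 0): ALLOW
  req#2 t=9s (window 0): ALLOW
  req#3 t=9s (window 0): DENY
  req#4 t=11s (window 1): ALLOW
  req#5 t=15s (window 1): ALLOW
  req#6 t=17s (window 1): DENY
  req#7 t=17s (window 1): DENY
  req#8 t=20s (window 1): DENY
  req#9 t=21s (window 1): DENY

Allowed counts by window: 2 2

Answer: 2 2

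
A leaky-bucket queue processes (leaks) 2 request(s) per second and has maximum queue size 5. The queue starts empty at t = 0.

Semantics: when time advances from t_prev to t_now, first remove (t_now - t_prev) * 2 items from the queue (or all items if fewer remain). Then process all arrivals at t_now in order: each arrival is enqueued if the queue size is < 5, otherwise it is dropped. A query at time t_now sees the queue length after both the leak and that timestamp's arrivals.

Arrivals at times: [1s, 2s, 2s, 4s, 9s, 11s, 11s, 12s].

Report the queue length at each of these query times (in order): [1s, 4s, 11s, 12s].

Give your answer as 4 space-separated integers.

Answer: 1 1 2 1

Derivation:
Queue lengths at query times:
  query t=1s: backlog = 1
  query t=4s: backlog = 1
  query t=11s: backlog = 2
  query t=12s: backlog = 1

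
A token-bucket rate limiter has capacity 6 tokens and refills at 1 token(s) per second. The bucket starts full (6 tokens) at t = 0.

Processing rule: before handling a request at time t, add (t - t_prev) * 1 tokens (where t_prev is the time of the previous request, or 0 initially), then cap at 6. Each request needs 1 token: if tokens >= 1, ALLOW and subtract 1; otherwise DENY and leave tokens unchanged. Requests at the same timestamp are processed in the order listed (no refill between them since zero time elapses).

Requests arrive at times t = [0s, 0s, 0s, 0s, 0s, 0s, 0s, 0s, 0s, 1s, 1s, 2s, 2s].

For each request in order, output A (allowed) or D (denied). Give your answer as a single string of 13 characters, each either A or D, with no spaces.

Simulating step by step:
  req#1 t=0s: ALLOW
  req#2 t=0s: ALLOW
  req#3 t=0s: ALLOW
  req#4 t=0s: ALLOW
  req#5 t=0s: ALLOW
  req#6 t=0s: ALLOW
  req#7 t=0s: DENY
  req#8 t=0s: DENY
  req#9 t=0s: DENY
  req#10 t=1s: ALLOW
  req#11 t=1s: DENY
  req#12 t=2s: ALLOW
  req#13 t=2s: DENY

Answer: AAAAAADDDADAD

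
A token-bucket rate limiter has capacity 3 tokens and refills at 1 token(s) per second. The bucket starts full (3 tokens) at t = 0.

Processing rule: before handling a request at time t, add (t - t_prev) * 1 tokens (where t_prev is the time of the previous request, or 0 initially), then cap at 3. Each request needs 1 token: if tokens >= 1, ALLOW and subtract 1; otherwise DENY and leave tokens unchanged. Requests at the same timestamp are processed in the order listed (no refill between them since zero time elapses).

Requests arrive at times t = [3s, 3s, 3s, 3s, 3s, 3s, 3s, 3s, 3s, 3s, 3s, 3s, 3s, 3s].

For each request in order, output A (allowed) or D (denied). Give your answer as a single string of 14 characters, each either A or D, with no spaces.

Simulating step by step:
  req#1 t=3s: ALLOW
  req#2 t=3s: ALLOW
  req#3 t=3s: ALLOW
  req#4 t=3s: DENY
  req#5 t=3s: DENY
  req#6 t=3s: DENY
  req#7 t=3s: DENY
  req#8 t=3s: DENY
  req#9 t=3s: DENY
  req#10 t=3s: DENY
  req#11 t=3s: DENY
  req#12 t=3s: DENY
  req#13 t=3s: DENY
  req#14 t=3s: DENY

Answer: AAADDDDDDDDDDD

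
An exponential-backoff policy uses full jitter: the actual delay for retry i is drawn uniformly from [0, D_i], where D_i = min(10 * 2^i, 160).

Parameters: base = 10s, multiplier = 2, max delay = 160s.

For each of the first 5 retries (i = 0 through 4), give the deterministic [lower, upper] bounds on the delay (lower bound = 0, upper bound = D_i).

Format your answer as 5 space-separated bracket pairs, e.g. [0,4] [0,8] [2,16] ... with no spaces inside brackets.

Answer: [0,10] [0,20] [0,40] [0,80] [0,160]

Derivation:
Computing bounds per retry:
  i=0: D_i=min(10*2^0,160)=10, bounds=[0,10]
  i=1: D_i=min(10*2^1,160)=20, bounds=[0,20]
  i=2: D_i=min(10*2^2,160)=40, bounds=[0,40]
  i=3: D_i=min(10*2^3,160)=80, bounds=[0,80]
  i=4: D_i=min(10*2^4,160)=160, bounds=[0,160]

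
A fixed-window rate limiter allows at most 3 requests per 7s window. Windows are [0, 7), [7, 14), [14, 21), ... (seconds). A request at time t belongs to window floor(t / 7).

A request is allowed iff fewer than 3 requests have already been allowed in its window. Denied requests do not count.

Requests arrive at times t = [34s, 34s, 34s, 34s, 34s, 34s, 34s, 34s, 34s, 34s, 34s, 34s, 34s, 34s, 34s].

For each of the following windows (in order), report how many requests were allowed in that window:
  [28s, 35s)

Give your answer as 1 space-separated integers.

Answer: 3

Derivation:
Processing requests:
  req#1 t=34s (window 4): ALLOW
  req#2 t=34s (window 4): ALLOW
  req#3 t=34s (window 4): ALLOW
  req#4 t=34s (window 4): DENY
  req#5 t=34s (window 4): DENY
  req#6 t=34s (window 4): DENY
  req#7 t=34s (window 4): DENY
  req#8 t=34s (window 4): DENY
  req#9 t=34s (window 4): DENY
  req#10 t=34s (window 4): DENY
  req#11 t=34s (window 4): DENY
  req#12 t=34s (window 4): DENY
  req#13 t=34s (window 4): DENY
  req#14 t=34s (window 4): DENY
  req#15 t=34s (window 4): DENY

Allowed counts by window: 3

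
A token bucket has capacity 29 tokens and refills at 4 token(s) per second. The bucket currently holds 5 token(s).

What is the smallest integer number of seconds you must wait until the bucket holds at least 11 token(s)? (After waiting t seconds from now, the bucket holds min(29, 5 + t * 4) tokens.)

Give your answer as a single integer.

Answer: 2

Derivation:
Need 5 + t * 4 >= 11, so t >= 6/4.
Smallest integer t = ceil(6/4) = 2.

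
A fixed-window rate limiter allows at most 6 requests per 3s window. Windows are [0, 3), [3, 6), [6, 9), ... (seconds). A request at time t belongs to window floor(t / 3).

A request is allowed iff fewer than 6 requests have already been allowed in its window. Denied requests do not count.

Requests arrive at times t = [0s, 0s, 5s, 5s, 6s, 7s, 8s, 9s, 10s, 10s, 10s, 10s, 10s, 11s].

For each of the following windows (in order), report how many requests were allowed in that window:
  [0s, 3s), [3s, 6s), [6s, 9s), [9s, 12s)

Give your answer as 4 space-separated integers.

Answer: 2 2 3 6

Derivation:
Processing requests:
  req#1 t=0s (window 0): ALLOW
  req#2 t=0s (window 0): ALLOW
  req#3 t=5s (window 1): ALLOW
  req#4 t=5s (window 1): ALLOW
  req#5 t=6s (window 2): ALLOW
  req#6 t=7s (window 2): ALLOW
  req#7 t=8s (window 2): ALLOW
  req#8 t=9s (window 3): ALLOW
  req#9 t=10s (window 3): ALLOW
  req#10 t=10s (window 3): ALLOW
  req#11 t=10s (window 3): ALLOW
  req#12 t=10s (window 3): ALLOW
  req#13 t=10s (window 3): ALLOW
  req#14 t=11s (window 3): DENY

Allowed counts by window: 2 2 3 6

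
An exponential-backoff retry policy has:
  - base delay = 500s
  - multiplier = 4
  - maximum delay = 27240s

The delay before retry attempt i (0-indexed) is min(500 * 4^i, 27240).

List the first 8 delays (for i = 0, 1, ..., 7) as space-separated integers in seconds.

Answer: 500 2000 8000 27240 27240 27240 27240 27240

Derivation:
Computing each delay:
  i=0: min(500*4^0, 27240) = 500
  i=1: min(500*4^1, 27240) = 2000
  i=2: min(500*4^2, 27240) = 8000
  i=3: min(500*4^3, 27240) = 27240
  i=4: min(500*4^4, 27240) = 27240
  i=5: min(500*4^5, 27240) = 27240
  i=6: min(500*4^6, 27240) = 27240
  i=7: min(500*4^7, 27240) = 27240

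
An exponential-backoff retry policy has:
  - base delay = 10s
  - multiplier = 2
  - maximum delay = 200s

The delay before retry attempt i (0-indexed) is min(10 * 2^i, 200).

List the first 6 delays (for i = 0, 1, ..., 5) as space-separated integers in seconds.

Computing each delay:
  i=0: min(10*2^0, 200) = 10
  i=1: min(10*2^1, 200) = 20
  i=2: min(10*2^2, 200) = 40
  i=3: min(10*2^3, 200) = 80
  i=4: min(10*2^4, 200) = 160
  i=5: min(10*2^5, 200) = 200

Answer: 10 20 40 80 160 200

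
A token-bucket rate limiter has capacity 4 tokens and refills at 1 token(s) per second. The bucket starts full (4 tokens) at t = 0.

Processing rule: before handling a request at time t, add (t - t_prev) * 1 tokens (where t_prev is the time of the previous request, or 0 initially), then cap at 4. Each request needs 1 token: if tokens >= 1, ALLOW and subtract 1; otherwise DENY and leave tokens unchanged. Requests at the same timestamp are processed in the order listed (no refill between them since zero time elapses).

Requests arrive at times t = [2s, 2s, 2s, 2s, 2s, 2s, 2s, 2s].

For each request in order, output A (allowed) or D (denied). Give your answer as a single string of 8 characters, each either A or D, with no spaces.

Simulating step by step:
  req#1 t=2s: ALLOW
  req#2 t=2s: ALLOW
  req#3 t=2s: ALLOW
  req#4 t=2s: ALLOW
  req#5 t=2s: DENY
  req#6 t=2s: DENY
  req#7 t=2s: DENY
  req#8 t=2s: DENY

Answer: AAAADDDD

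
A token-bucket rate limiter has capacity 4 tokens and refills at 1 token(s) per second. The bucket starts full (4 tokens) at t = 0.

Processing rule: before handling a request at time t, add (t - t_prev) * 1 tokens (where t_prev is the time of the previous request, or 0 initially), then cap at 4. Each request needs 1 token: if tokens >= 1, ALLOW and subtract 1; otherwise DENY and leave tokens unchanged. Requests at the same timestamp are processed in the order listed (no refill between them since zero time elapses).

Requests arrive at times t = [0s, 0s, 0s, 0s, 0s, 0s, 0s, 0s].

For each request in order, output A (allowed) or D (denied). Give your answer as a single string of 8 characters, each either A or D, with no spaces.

Answer: AAAADDDD

Derivation:
Simulating step by step:
  req#1 t=0s: ALLOW
  req#2 t=0s: ALLOW
  req#3 t=0s: ALLOW
  req#4 t=0s: ALLOW
  req#5 t=0s: DENY
  req#6 t=0s: DENY
  req#7 t=0s: DENY
  req#8 t=0s: DENY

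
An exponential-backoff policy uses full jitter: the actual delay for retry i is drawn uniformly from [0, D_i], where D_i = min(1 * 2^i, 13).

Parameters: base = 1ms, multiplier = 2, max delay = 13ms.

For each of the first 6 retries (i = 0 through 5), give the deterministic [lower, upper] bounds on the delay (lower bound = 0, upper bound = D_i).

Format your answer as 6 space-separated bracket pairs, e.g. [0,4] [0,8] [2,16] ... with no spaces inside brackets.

Computing bounds per retry:
  i=0: D_i=min(1*2^0,13)=1, bounds=[0,1]
  i=1: D_i=min(1*2^1,13)=2, bounds=[0,2]
  i=2: D_i=min(1*2^2,13)=4, bounds=[0,4]
  i=3: D_i=min(1*2^3,13)=8, bounds=[0,8]
  i=4: D_i=min(1*2^4,13)=13, bounds=[0,13]
  i=5: D_i=min(1*2^5,13)=13, bounds=[0,13]

Answer: [0,1] [0,2] [0,4] [0,8] [0,13] [0,13]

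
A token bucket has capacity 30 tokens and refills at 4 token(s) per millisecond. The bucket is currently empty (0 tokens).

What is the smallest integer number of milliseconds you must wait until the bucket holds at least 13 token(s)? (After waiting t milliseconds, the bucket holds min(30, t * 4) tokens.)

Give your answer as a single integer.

Answer: 4

Derivation:
Need t * 4 >= 13, so t >= 13/4.
Smallest integer t = ceil(13/4) = 4.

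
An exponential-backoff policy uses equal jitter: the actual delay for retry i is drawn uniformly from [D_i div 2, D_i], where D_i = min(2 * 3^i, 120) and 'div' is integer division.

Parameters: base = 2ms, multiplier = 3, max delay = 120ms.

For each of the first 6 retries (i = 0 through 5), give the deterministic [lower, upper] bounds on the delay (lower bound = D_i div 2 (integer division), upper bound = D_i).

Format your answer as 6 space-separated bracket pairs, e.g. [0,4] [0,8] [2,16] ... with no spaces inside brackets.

Computing bounds per retry:
  i=0: D_i=min(2*3^0,120)=2, bounds=[1,2]
  i=1: D_i=min(2*3^1,120)=6, bounds=[3,6]
  i=2: D_i=min(2*3^2,120)=18, bounds=[9,18]
  i=3: D_i=min(2*3^3,120)=54, bounds=[27,54]
  i=4: D_i=min(2*3^4,120)=120, bounds=[60,120]
  i=5: D_i=min(2*3^5,120)=120, bounds=[60,120]

Answer: [1,2] [3,6] [9,18] [27,54] [60,120] [60,120]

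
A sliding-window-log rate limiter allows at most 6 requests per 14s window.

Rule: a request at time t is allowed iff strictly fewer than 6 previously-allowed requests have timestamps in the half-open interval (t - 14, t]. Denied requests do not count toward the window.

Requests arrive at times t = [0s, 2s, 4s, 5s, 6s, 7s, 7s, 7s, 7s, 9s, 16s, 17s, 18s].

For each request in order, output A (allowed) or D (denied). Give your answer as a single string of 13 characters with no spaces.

Tracking allowed requests in the window:
  req#1 t=0s: ALLOW
  req#2 t=2s: ALLOW
  req#3 t=4s: ALLOW
  req#4 t=5s: ALLOW
  req#5 t=6s: ALLOW
  req#6 t=7s: ALLOW
  req#7 t=7s: DENY
  req#8 t=7s: DENY
  req#9 t=7s: DENY
  req#10 t=9s: DENY
  req#11 t=16s: ALLOW
  req#12 t=17s: ALLOW
  req#13 t=18s: ALLOW

Answer: AAAAAADDDDAAA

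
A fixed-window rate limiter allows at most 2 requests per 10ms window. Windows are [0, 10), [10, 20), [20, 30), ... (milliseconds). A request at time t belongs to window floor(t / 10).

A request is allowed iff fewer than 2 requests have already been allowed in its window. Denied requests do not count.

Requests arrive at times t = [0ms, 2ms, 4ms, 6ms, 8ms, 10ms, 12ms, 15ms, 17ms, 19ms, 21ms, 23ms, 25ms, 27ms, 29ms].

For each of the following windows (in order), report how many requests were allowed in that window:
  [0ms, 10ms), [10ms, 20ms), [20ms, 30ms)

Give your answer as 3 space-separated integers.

Answer: 2 2 2

Derivation:
Processing requests:
  req#1 t=0ms (window 0): ALLOW
  req#2 t=2ms (window 0): ALLOW
  req#3 t=4ms (window 0): DENY
  req#4 t=6ms (window 0): DENY
  req#5 t=8ms (window 0): DENY
  req#6 t=10ms (window 1): ALLOW
  req#7 t=12ms (window 1): ALLOW
  req#8 t=15ms (window 1): DENY
  req#9 t=17ms (window 1): DENY
  req#10 t=19ms (window 1): DENY
  req#11 t=21ms (window 2): ALLOW
  req#12 t=23ms (window 2): ALLOW
  req#13 t=25ms (window 2): DENY
  req#14 t=27ms (window 2): DENY
  req#15 t=29ms (window 2): DENY

Allowed counts by window: 2 2 2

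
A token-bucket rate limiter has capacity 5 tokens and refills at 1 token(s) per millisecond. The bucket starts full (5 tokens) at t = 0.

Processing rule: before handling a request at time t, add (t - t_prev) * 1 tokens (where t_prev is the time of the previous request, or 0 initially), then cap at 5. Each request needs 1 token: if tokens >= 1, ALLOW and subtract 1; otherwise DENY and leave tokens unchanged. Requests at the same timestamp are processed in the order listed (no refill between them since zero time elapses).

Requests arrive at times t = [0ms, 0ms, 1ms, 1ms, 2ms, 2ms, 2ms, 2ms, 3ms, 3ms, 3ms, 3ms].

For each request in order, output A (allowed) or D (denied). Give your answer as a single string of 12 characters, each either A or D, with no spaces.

Simulating step by step:
  req#1 t=0ms: ALLOW
  req#2 t=0ms: ALLOW
  req#3 t=1ms: ALLOW
  req#4 t=1ms: ALLOW
  req#5 t=2ms: ALLOW
  req#6 t=2ms: ALLOW
  req#7 t=2ms: ALLOW
  req#8 t=2ms: DENY
  req#9 t=3ms: ALLOW
  req#10 t=3ms: DENY
  req#11 t=3ms: DENY
  req#12 t=3ms: DENY

Answer: AAAAAAADADDD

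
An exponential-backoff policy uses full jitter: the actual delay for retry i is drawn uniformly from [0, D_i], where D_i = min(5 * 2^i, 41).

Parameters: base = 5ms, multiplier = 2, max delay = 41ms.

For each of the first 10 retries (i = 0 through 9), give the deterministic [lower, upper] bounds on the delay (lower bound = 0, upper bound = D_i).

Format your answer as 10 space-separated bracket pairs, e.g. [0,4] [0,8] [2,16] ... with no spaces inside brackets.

Computing bounds per retry:
  i=0: D_i=min(5*2^0,41)=5, bounds=[0,5]
  i=1: D_i=min(5*2^1,41)=10, bounds=[0,10]
  i=2: D_i=min(5*2^2,41)=20, bounds=[0,20]
  i=3: D_i=min(5*2^3,41)=40, bounds=[0,40]
  i=4: D_i=min(5*2^4,41)=41, bounds=[0,41]
  i=5: D_i=min(5*2^5,41)=41, bounds=[0,41]
  i=6: D_i=min(5*2^6,41)=41, bounds=[0,41]
  i=7: D_i=min(5*2^7,41)=41, bounds=[0,41]
  i=8: D_i=min(5*2^8,41)=41, bounds=[0,41]
  i=9: D_i=min(5*2^9,41)=41, bounds=[0,41]

Answer: [0,5] [0,10] [0,20] [0,40] [0,41] [0,41] [0,41] [0,41] [0,41] [0,41]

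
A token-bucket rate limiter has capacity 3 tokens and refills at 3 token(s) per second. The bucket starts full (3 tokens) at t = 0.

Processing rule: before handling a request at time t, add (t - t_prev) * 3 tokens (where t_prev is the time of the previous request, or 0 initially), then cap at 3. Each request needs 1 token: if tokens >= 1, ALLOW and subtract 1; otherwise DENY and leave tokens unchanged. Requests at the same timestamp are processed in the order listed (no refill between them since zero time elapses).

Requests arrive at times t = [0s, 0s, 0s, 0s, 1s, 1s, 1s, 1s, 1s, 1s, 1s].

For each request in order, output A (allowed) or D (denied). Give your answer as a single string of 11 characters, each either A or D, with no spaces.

Simulating step by step:
  req#1 t=0s: ALLOW
  req#2 t=0s: ALLOW
  req#3 t=0s: ALLOW
  req#4 t=0s: DENY
  req#5 t=1s: ALLOW
  req#6 t=1s: ALLOW
  req#7 t=1s: ALLOW
  req#8 t=1s: DENY
  req#9 t=1s: DENY
  req#10 t=1s: DENY
  req#11 t=1s: DENY

Answer: AAADAAADDDD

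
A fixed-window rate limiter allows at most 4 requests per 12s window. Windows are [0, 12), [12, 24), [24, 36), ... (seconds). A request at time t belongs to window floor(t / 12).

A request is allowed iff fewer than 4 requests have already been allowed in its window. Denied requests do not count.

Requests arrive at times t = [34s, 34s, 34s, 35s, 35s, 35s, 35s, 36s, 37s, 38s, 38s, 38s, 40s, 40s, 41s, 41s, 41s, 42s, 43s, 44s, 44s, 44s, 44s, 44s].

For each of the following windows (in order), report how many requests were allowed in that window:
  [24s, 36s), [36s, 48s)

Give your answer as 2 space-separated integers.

Processing requests:
  req#1 t=34s (window 2): ALLOW
  req#2 t=34s (window 2): ALLOW
  req#3 t=34s (window 2): ALLOW
  req#4 t=35s (window 2): ALLOW
  req#5 t=35s (window 2): DENY
  req#6 t=35s (window 2): DENY
  req#7 t=35s (window 2): DENY
  req#8 t=36s (window 3): ALLOW
  req#9 t=37s (window 3): ALLOW
  req#10 t=38s (window 3): ALLOW
  req#11 t=38s (window 3): ALLOW
  req#12 t=38s (window 3): DENY
  req#13 t=40s (window 3): DENY
  req#14 t=40s (window 3): DENY
  req#15 t=41s (window 3): DENY
  req#16 t=41s (window 3): DENY
  req#17 t=41s (window 3): DENY
  req#18 t=42s (window 3): DENY
  req#19 t=43s (window 3): DENY
  req#20 t=44s (window 3): DENY
  req#21 t=44s (window 3): DENY
  req#22 t=44s (window 3): DENY
  req#23 t=44s (window 3): DENY
  req#24 t=44s (window 3): DENY

Allowed counts by window: 4 4

Answer: 4 4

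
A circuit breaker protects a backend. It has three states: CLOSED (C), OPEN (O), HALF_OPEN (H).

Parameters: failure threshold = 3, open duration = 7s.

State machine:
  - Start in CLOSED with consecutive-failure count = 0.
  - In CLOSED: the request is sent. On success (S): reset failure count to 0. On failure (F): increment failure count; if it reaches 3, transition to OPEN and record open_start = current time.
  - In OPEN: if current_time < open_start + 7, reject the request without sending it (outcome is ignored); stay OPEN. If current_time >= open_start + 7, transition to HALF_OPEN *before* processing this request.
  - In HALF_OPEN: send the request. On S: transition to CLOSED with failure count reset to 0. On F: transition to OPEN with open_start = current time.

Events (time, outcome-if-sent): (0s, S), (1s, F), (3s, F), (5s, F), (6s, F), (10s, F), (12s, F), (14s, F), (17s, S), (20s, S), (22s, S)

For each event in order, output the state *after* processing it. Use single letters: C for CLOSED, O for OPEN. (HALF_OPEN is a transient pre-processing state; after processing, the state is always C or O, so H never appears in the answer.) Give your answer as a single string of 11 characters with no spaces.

State after each event:
  event#1 t=0s outcome=S: state=CLOSED
  event#2 t=1s outcome=F: state=CLOSED
  event#3 t=3s outcome=F: state=CLOSED
  event#4 t=5s outcome=F: state=OPEN
  event#5 t=6s outcome=F: state=OPEN
  event#6 t=10s outcome=F: state=OPEN
  event#7 t=12s outcome=F: state=OPEN
  event#8 t=14s outcome=F: state=OPEN
  event#9 t=17s outcome=S: state=OPEN
  event#10 t=20s outcome=S: state=CLOSED
  event#11 t=22s outcome=S: state=CLOSED

Answer: CCCOOOOOOCC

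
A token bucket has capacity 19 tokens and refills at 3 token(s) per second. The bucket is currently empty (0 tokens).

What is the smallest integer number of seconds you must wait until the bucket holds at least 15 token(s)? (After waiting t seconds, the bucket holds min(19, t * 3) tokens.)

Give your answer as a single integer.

Need t * 3 >= 15, so t >= 15/3.
Smallest integer t = ceil(15/3) = 5.

Answer: 5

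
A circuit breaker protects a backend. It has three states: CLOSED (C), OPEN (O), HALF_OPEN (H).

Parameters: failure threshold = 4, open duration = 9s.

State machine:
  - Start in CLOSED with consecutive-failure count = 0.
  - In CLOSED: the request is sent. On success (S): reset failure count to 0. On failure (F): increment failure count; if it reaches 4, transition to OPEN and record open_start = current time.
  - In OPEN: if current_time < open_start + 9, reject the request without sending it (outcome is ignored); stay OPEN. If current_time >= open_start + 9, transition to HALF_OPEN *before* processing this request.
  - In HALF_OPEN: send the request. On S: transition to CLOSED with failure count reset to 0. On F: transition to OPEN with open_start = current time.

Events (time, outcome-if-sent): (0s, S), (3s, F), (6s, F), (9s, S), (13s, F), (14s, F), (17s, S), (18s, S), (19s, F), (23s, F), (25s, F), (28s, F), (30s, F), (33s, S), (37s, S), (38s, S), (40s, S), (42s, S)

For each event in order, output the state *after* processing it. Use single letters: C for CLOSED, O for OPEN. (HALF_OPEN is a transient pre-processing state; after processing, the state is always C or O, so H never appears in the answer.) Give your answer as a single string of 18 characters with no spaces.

State after each event:
  event#1 t=0s outcome=S: state=CLOSED
  event#2 t=3s outcome=F: state=CLOSED
  event#3 t=6s outcome=F: state=CLOSED
  event#4 t=9s outcome=S: state=CLOSED
  event#5 t=13s outcome=F: state=CLOSED
  event#6 t=14s outcome=F: state=CLOSED
  event#7 t=17s outcome=S: state=CLOSED
  event#8 t=18s outcome=S: state=CLOSED
  event#9 t=19s outcome=F: state=CLOSED
  event#10 t=23s outcome=F: state=CLOSED
  event#11 t=25s outcome=F: state=CLOSED
  event#12 t=28s outcome=F: state=OPEN
  event#13 t=30s outcome=F: state=OPEN
  event#14 t=33s outcome=S: state=OPEN
  event#15 t=37s outcome=S: state=CLOSED
  event#16 t=38s outcome=S: state=CLOSED
  event#17 t=40s outcome=S: state=CLOSED
  event#18 t=42s outcome=S: state=CLOSED

Answer: CCCCCCCCCCCOOOCCCC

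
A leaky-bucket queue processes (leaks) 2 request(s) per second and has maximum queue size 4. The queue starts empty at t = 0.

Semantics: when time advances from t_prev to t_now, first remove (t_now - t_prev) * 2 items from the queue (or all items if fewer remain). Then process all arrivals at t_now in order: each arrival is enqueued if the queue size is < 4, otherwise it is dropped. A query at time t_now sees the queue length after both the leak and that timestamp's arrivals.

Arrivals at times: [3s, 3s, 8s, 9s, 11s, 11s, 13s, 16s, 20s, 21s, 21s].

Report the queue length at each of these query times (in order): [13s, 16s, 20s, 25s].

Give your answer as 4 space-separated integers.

Answer: 1 1 1 0

Derivation:
Queue lengths at query times:
  query t=13s: backlog = 1
  query t=16s: backlog = 1
  query t=20s: backlog = 1
  query t=25s: backlog = 0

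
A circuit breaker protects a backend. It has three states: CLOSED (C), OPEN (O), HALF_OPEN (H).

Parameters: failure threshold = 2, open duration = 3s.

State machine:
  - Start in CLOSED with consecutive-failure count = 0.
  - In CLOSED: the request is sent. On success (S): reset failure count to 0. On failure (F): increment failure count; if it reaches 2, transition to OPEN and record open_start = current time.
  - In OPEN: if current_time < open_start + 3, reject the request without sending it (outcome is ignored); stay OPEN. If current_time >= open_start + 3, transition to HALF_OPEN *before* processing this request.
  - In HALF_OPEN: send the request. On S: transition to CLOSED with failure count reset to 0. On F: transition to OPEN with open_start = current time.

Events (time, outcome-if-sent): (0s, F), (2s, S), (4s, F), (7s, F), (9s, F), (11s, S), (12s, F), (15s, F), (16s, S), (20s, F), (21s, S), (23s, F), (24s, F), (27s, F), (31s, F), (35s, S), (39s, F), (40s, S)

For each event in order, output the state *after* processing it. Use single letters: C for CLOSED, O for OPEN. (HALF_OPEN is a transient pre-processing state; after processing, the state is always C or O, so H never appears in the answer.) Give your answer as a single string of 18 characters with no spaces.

Answer: CCCOOCCOOOOOOOOCCC

Derivation:
State after each event:
  event#1 t=0s outcome=F: state=CLOSED
  event#2 t=2s outcome=S: state=CLOSED
  event#3 t=4s outcome=F: state=CLOSED
  event#4 t=7s outcome=F: state=OPEN
  event#5 t=9s outcome=F: state=OPEN
  event#6 t=11s outcome=S: state=CLOSED
  event#7 t=12s outcome=F: state=CLOSED
  event#8 t=15s outcome=F: state=OPEN
  event#9 t=16s outcome=S: state=OPEN
  event#10 t=20s outcome=F: state=OPEN
  event#11 t=21s outcome=S: state=OPEN
  event#12 t=23s outcome=F: state=OPEN
  event#13 t=24s outcome=F: state=OPEN
  event#14 t=27s outcome=F: state=OPEN
  event#15 t=31s outcome=F: state=OPEN
  event#16 t=35s outcome=S: state=CLOSED
  event#17 t=39s outcome=F: state=CLOSED
  event#18 t=40s outcome=S: state=CLOSED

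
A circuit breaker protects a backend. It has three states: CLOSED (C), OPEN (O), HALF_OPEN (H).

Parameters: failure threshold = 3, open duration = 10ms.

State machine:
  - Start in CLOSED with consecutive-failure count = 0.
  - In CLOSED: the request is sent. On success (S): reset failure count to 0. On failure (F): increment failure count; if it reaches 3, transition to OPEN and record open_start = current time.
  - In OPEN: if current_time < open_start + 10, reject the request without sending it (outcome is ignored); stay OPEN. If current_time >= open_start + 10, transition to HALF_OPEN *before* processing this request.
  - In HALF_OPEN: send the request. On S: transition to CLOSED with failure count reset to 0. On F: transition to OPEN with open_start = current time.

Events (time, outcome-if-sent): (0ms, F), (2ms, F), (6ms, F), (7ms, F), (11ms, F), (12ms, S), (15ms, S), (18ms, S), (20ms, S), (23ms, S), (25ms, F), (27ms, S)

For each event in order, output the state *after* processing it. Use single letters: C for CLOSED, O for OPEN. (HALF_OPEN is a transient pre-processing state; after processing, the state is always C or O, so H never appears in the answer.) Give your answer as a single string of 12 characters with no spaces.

State after each event:
  event#1 t=0ms outcome=F: state=CLOSED
  event#2 t=2ms outcome=F: state=CLOSED
  event#3 t=6ms outcome=F: state=OPEN
  event#4 t=7ms outcome=F: state=OPEN
  event#5 t=11ms outcome=F: state=OPEN
  event#6 t=12ms outcome=S: state=OPEN
  event#7 t=15ms outcome=S: state=OPEN
  event#8 t=18ms outcome=S: state=CLOSED
  event#9 t=20ms outcome=S: state=CLOSED
  event#10 t=23ms outcome=S: state=CLOSED
  event#11 t=25ms outcome=F: state=CLOSED
  event#12 t=27ms outcome=S: state=CLOSED

Answer: CCOOOOOCCCCC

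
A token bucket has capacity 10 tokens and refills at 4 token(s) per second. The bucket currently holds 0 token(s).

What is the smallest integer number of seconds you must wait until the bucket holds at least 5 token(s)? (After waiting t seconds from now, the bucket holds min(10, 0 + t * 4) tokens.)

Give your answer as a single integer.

Need 0 + t * 4 >= 5, so t >= 5/4.
Smallest integer t = ceil(5/4) = 2.

Answer: 2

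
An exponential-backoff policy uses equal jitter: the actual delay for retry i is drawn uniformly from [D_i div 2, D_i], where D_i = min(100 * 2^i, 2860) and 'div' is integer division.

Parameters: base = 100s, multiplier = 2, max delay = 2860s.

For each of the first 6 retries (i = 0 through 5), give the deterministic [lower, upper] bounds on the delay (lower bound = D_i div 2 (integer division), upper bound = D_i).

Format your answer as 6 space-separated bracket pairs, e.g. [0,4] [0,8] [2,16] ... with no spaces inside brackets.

Answer: [50,100] [100,200] [200,400] [400,800] [800,1600] [1430,2860]

Derivation:
Computing bounds per retry:
  i=0: D_i=min(100*2^0,2860)=100, bounds=[50,100]
  i=1: D_i=min(100*2^1,2860)=200, bounds=[100,200]
  i=2: D_i=min(100*2^2,2860)=400, bounds=[200,400]
  i=3: D_i=min(100*2^3,2860)=800, bounds=[400,800]
  i=4: D_i=min(100*2^4,2860)=1600, bounds=[800,1600]
  i=5: D_i=min(100*2^5,2860)=2860, bounds=[1430,2860]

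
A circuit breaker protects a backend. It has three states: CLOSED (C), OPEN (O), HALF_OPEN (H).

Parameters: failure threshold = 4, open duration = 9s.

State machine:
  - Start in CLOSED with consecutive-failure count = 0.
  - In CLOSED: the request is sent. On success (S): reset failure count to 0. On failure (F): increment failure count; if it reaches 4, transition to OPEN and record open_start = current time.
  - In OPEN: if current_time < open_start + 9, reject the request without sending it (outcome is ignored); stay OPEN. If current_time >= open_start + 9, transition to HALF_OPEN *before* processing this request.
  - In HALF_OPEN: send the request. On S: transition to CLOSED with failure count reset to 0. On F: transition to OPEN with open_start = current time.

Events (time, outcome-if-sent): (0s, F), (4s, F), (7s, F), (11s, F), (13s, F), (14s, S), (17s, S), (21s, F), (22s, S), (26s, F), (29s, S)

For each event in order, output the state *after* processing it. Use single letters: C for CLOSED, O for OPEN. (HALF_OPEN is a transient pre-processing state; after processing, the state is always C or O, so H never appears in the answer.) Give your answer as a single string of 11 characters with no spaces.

Answer: CCCOOOOOOOO

Derivation:
State after each event:
  event#1 t=0s outcome=F: state=CLOSED
  event#2 t=4s outcome=F: state=CLOSED
  event#3 t=7s outcome=F: state=CLOSED
  event#4 t=11s outcome=F: state=OPEN
  event#5 t=13s outcome=F: state=OPEN
  event#6 t=14s outcome=S: state=OPEN
  event#7 t=17s outcome=S: state=OPEN
  event#8 t=21s outcome=F: state=OPEN
  event#9 t=22s outcome=S: state=OPEN
  event#10 t=26s outcome=F: state=OPEN
  event#11 t=29s outcome=S: state=OPEN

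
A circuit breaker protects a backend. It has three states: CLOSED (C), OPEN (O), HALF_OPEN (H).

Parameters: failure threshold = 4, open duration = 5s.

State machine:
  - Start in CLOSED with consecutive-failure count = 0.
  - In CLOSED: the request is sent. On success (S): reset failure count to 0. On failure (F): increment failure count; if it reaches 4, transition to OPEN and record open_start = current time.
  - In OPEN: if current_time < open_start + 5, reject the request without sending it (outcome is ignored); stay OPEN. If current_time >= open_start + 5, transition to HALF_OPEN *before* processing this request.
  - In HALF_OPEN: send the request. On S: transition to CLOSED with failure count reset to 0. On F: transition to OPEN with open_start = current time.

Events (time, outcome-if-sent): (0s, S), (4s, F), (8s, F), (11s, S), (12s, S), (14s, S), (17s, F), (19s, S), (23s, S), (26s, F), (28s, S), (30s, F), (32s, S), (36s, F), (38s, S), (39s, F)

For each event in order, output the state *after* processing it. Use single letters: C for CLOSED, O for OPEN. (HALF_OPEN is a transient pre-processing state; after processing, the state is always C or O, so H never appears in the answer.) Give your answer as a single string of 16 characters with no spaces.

Answer: CCCCCCCCCCCCCCCC

Derivation:
State after each event:
  event#1 t=0s outcome=S: state=CLOSED
  event#2 t=4s outcome=F: state=CLOSED
  event#3 t=8s outcome=F: state=CLOSED
  event#4 t=11s outcome=S: state=CLOSED
  event#5 t=12s outcome=S: state=CLOSED
  event#6 t=14s outcome=S: state=CLOSED
  event#7 t=17s outcome=F: state=CLOSED
  event#8 t=19s outcome=S: state=CLOSED
  event#9 t=23s outcome=S: state=CLOSED
  event#10 t=26s outcome=F: state=CLOSED
  event#11 t=28s outcome=S: state=CLOSED
  event#12 t=30s outcome=F: state=CLOSED
  event#13 t=32s outcome=S: state=CLOSED
  event#14 t=36s outcome=F: state=CLOSED
  event#15 t=38s outcome=S: state=CLOSED
  event#16 t=39s outcome=F: state=CLOSED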